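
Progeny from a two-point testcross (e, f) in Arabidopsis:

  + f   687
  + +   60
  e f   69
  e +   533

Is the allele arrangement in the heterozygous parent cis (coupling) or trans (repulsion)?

The two most frequent classes are + f (687) and e + (533); these are the parental (non-recombinant) types.
So the F1 carried + f on one chromosome and e + on the other — the recessive alleles are on opposite chromosomes (trans / repulsion).

trans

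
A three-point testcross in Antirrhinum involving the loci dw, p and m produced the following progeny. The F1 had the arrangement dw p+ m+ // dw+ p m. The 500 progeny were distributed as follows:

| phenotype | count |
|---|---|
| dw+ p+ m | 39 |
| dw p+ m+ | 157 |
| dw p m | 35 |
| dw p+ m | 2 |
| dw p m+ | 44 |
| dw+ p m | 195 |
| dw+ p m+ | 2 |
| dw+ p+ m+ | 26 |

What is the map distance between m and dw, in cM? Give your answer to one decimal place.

The two rarest classes, dw p+ m and dw+ p m+, are the double crossovers. Comparing them with the parentals, only the m allele has switched, so m is the middle locus and the order is p – m – dw.
Crossovers in the m–dw interval produce the single-crossover classes dw+ p+ m+ and dw p m (26 + 35 = 61) plus the double crossovers (4).
RF(m–dw) = (61 + 4) / 500 = 65/500 = 0.1300 → 13.0 cM.

13.0 cM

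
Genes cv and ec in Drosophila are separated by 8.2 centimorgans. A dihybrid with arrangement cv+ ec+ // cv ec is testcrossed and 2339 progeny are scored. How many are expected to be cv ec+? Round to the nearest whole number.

A map distance of 8.2 centimorgans corresponds to a recombination frequency of 0.082.
The F1 is cv+ ec+ / cv ec, so cv ec+ is a recombinant gamete class with expected frequency r/2 = 0.082/2 = 0.0410.
Expected number = 0.0410 × 2339 = 95.90 ≈ 96.

96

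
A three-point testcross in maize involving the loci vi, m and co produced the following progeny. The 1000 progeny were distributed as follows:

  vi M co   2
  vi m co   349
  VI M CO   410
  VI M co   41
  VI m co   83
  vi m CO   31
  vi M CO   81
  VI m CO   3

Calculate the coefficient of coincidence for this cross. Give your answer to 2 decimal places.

The two most frequent reciprocal classes, vi m co and VI M CO, are the parental types, so the F1 was vi m co / VI M CO.
The two rarest classes, vi M co and VI m CO, are the double crossovers. Comparing them with the parentals, only the m allele has switched, so m is the middle locus and the order is co – m – vi.
co–m: (72 + 5)/1000 = 0.0770; m–vi: (164 + 5)/1000 = 0.1690.
Expected DCO frequency = 0.0770 × 0.1690 ≈ 0.01301; observed = 5/1000 ≈ 0.00500.
Coefficient of coincidence = 0.00500/0.01301 ≈ 0.38.

0.38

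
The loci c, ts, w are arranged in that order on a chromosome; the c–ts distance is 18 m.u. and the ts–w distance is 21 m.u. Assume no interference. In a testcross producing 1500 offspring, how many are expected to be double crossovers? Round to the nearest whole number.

57

Map distances give recombination frequencies of 0.180 and 0.210 for the two intervals.
With no interference, expected double-crossover frequency = 0.180 × 0.210 = 0.03780.
Expected number = 0.03780 × 1500 = 56.70 ≈ 57.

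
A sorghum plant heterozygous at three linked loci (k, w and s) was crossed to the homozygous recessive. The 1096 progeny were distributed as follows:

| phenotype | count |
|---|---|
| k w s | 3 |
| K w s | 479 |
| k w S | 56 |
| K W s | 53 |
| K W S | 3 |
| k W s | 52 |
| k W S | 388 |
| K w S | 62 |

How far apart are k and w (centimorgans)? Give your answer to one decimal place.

The two most frequent reciprocal classes, K w s and k W S, are the parental types, so the F1 was K w s / k W S.
The two rarest classes, k w s and K W S, are the double crossovers. Comparing them with the parentals, only the k allele has switched, so k is the middle locus and the order is w – k – s.
Crossovers in the w–k interval produce the single-crossover classes K W s and k w S (53 + 56 = 109) plus the double crossovers (6).
RF(w–k) = (109 + 6) / 1096 = 115/1096 = 0.1049 → 10.5 centimorgans.

10.5 centimorgans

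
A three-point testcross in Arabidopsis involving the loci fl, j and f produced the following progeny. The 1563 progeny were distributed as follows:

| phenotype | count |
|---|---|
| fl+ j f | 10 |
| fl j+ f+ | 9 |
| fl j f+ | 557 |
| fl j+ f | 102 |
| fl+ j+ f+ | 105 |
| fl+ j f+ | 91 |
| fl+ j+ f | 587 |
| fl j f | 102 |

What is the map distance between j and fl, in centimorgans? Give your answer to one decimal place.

13.6 centimorgans

The two most frequent reciprocal classes, fl+ j+ f and fl j f+, are the parental types, so the F1 was fl+ j+ f / fl j f+.
The two rarest classes, fl+ j f and fl j+ f+, are the double crossovers. Comparing them with the parentals, only the j allele has switched, so j is the middle locus and the order is fl – j – f.
Crossovers in the fl–j interval produce the single-crossover classes fl j+ f and fl+ j f+ (102 + 91 = 193) plus the double crossovers (19).
RF(fl–j) = (193 + 19) / 1563 = 212/1563 = 0.1356 → 13.6 centimorgans.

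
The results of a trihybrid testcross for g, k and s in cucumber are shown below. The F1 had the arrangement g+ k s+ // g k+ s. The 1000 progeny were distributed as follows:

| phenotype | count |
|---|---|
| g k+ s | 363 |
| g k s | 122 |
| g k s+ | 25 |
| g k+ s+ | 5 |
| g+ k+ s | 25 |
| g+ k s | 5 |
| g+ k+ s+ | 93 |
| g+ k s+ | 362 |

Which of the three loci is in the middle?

s

The two rarest classes, g+ k s and g k+ s+, are the double crossovers. Comparing them with the parentals, only the s allele has switched, so s is the middle locus and the order is k – s – g.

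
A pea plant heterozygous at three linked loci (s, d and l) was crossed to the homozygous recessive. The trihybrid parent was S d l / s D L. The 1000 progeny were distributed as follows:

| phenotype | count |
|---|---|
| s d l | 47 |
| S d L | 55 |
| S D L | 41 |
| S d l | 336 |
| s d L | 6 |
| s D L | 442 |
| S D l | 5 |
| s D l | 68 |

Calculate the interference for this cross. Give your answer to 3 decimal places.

0.171

The two rarest classes, S D l and s d L, are the double crossovers. Comparing them with the parentals, only the d allele has switched, so d is the middle locus and the order is l – d – s.
l–d: (123 + 11)/1000 = 0.1340; d–s: (88 + 11)/1000 = 0.0990.
Expected DCO frequency = 0.1340 × 0.0990 ≈ 0.01327; observed = 11/1000 ≈ 0.01100.
Coefficient of coincidence = 0.01100/0.01327 ≈ 0.829; interference = 1 − 0.829 = 0.171.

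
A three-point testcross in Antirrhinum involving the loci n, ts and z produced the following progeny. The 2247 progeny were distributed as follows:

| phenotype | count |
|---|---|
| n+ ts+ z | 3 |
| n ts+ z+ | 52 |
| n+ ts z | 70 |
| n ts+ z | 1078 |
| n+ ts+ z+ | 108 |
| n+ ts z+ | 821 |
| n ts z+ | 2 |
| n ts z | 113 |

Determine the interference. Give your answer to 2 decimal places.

The two most frequent reciprocal classes, n+ ts z+ and n ts+ z, are the parental types, so the F1 was n+ ts z+ / n ts+ z.
The two rarest classes, n ts z+ and n+ ts+ z, are the double crossovers. Comparing them with the parentals, only the n allele has switched, so n is the middle locus and the order is ts – n – z.
ts–n: (221 + 5)/2247 = 0.1006; n–z: (122 + 5)/2247 = 0.0565.
Expected DCO frequency = 0.1006 × 0.0565 ≈ 0.00568; observed = 5/2247 ≈ 0.00223.
Coefficient of coincidence = 0.00223/0.00568 ≈ 0.39; interference = 1 − 0.39 = 0.61.

0.61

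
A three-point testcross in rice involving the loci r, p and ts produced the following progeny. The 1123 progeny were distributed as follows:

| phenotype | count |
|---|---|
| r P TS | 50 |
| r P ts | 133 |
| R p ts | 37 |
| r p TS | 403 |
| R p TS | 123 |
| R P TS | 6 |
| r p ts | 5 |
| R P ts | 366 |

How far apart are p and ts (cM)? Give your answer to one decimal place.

The two most frequent reciprocal classes, r p TS and R P ts, are the parental types, so the F1 was r p TS / R P ts.
The two rarest classes, r p ts and R P TS, are the double crossovers. Comparing them with the parentals, only the ts allele has switched, so ts is the middle locus and the order is r – ts – p.
Crossovers in the ts–p interval produce the single-crossover classes r P TS and R p ts (50 + 37 = 87) plus the double crossovers (11).
RF(ts–p) = (87 + 11) / 1123 = 98/1123 = 0.0873 → 8.7 cM.

8.7 cM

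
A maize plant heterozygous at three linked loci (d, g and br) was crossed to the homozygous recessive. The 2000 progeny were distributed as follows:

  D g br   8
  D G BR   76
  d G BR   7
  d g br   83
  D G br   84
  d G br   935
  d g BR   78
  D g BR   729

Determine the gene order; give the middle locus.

The two most frequent reciprocal classes, d G br and D g BR, are the parental types, so the F1 was d G br / D g BR.
The two rarest classes, d G BR and D g br, are the double crossovers. Comparing them with the parentals, only the br allele has switched, so br is the middle locus and the order is d – br – g.

br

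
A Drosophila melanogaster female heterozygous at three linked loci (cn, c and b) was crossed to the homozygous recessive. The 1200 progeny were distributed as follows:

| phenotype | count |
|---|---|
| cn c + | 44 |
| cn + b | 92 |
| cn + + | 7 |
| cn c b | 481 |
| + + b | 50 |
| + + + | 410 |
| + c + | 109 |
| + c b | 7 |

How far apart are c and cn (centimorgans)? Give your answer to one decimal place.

The two most frequent reciprocal classes, cn c b and + + +, are the parental types, so the F1 was cn c b / + + +.
The two rarest classes, + c b and cn + +, are the double crossovers. Comparing them with the parentals, only the cn allele has switched, so cn is the middle locus and the order is c – cn – b.
Crossovers in the c–cn interval produce the single-crossover classes cn + b and + c + (92 + 109 = 201) plus the double crossovers (14).
RF(c–cn) = (201 + 14) / 1200 = 215/1200 = 0.1792 → 17.9 centimorgans.

17.9 centimorgans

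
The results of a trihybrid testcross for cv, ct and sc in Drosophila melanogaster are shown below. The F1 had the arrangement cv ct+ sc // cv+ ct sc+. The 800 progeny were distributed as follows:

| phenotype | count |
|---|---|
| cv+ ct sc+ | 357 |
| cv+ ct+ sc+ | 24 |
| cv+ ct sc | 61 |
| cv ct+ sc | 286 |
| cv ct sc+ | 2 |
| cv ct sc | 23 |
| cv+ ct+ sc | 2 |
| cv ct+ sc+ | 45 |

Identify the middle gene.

The two rarest classes, cv+ ct+ sc and cv ct sc+, are the double crossovers. Comparing them with the parentals, only the cv allele has switched, so cv is the middle locus and the order is ct – cv – sc.

cv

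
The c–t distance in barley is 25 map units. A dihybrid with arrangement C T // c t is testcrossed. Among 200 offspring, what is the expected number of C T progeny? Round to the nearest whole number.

A map distance of 25 map units corresponds to a recombination frequency of 0.250.
The F1 is C T / c t, so C T is a parental gamete class with expected frequency (1 − r)/2 = 0.750/2 = 0.3750.
Expected number = 0.3750 × 200 = 75.00 ≈ 75.

75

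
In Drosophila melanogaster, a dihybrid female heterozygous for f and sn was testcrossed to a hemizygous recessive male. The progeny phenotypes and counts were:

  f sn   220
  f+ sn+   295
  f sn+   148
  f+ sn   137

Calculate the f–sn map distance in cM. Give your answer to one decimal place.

35.6 cM

The two most frequent classes, f+ sn+ (295) and f sn (220), are the parental types, so the F1 was f+ sn+ / f sn.
The recombinant classes are f+ sn and f sn+: 137 + 148 = 285.
Recombination frequency = 285/800 = 0.3563 ≈ 35.6%, i.e. 35.6 cM.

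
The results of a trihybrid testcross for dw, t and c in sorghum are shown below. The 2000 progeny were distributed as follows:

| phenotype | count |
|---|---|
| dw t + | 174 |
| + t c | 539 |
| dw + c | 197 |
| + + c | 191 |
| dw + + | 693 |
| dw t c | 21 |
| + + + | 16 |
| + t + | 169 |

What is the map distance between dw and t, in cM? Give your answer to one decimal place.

20.1 cM

The two most frequent reciprocal classes, dw + + and + t c, are the parental types, so the F1 was dw + + / + t c.
The two rarest classes, + + + and dw t c, are the double crossovers. Comparing them with the parentals, only the dw allele has switched, so dw is the middle locus and the order is t – dw – c.
Crossovers in the t–dw interval produce the single-crossover classes dw t + and + + c (174 + 191 = 365) plus the double crossovers (37).
RF(t–dw) = (365 + 37) / 2000 = 402/2000 = 0.2010 → 20.1 cM.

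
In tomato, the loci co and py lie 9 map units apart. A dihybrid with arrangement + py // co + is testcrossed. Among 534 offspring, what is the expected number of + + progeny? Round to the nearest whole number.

A map distance of 9 map units corresponds to a recombination frequency of 0.090.
The F1 is + py / co +, so + + is a recombinant gamete class with expected frequency r/2 = 0.090/2 = 0.0450.
Expected number = 0.0450 × 534 = 24.03 ≈ 24.

24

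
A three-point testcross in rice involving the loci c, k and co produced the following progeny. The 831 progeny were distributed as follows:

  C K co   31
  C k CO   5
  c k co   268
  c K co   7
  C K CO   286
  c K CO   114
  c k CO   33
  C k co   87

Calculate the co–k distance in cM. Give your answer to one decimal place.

9.1 cM

The two most frequent reciprocal classes, c k co and C K CO, are the parental types, so the F1 was c k co / C K CO.
The two rarest classes, c K co and C k CO, are the double crossovers. Comparing them with the parentals, only the k allele has switched, so k is the middle locus and the order is co – k – c.
Crossovers in the co–k interval produce the single-crossover classes c k CO and C K co (33 + 31 = 64) plus the double crossovers (12).
RF(co–k) = (64 + 12) / 831 = 76/831 = 0.0915 → 9.1 cM.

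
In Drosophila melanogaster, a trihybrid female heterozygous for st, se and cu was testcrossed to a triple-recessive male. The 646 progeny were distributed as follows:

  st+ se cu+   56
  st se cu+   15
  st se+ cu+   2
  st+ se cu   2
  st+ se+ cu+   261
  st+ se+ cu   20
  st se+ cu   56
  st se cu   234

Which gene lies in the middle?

st

The two most frequent reciprocal classes, st se cu and st+ se+ cu+, are the parental types, so the F1 was st se cu / st+ se+ cu+.
The two rarest classes, st+ se cu and st se+ cu+, are the double crossovers. Comparing them with the parentals, only the st allele has switched, so st is the middle locus and the order is se – st – cu.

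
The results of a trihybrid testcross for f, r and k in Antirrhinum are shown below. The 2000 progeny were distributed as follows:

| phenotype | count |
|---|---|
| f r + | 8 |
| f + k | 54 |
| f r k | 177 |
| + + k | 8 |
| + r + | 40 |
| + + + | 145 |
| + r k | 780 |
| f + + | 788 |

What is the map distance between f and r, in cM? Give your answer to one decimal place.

The two most frequent reciprocal classes, + r k and f + +, are the parental types, so the F1 was + r k / f + +.
The two rarest classes, + + k and f r +, are the double crossovers. Comparing them with the parentals, only the r allele has switched, so r is the middle locus and the order is f – r – k.
Crossovers in the f–r interval produce the single-crossover classes f r k and + + + (177 + 145 = 322) plus the double crossovers (16).
RF(f–r) = (322 + 16) / 2000 = 338/2000 = 0.1690 → 16.9 cM.

16.9 cM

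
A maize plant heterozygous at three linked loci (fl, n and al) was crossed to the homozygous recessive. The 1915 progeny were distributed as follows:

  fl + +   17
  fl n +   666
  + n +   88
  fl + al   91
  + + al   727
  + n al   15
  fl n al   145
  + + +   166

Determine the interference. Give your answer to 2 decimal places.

The two most frequent reciprocal classes, + + al and fl n +, are the parental types, so the F1 was + + al / fl n +.
The two rarest classes, + n al and fl + +, are the double crossovers. Comparing them with the parentals, only the n allele has switched, so n is the middle locus and the order is al – n – fl.
al–n: (311 + 32)/1915 = 0.1791; n–fl: (179 + 32)/1915 = 0.1102.
Expected DCO frequency = 0.1791 × 0.1102 ≈ 0.01974; observed = 32/1915 ≈ 0.01671.
Coefficient of coincidence = 0.01671/0.01974 ≈ 0.85; interference = 1 − 0.85 = 0.15.

0.15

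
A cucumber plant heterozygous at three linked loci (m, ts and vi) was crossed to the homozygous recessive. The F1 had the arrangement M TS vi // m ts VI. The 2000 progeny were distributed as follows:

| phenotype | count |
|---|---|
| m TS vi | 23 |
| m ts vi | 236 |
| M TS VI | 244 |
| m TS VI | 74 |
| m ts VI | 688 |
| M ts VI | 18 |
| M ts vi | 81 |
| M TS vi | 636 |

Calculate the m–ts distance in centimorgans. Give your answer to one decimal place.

9.8 centimorgans

The two rarest classes, m TS vi and M ts VI, are the double crossovers. Comparing them with the parentals, only the m allele has switched, so m is the middle locus and the order is vi – m – ts.
Crossovers in the m–ts interval produce the single-crossover classes M ts vi and m TS VI (81 + 74 = 155) plus the double crossovers (41).
RF(m–ts) = (155 + 41) / 2000 = 196/2000 = 0.0980 → 9.8 centimorgans.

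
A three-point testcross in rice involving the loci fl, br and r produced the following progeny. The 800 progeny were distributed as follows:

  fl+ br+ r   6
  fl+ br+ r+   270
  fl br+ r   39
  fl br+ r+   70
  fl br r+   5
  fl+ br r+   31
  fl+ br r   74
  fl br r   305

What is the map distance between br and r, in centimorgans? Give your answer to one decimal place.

10.1 centimorgans

The two most frequent reciprocal classes, fl br r and fl+ br+ r+, are the parental types, so the F1 was fl br r / fl+ br+ r+.
The two rarest classes, fl br r+ and fl+ br+ r, are the double crossovers. Comparing them with the parentals, only the r allele has switched, so r is the middle locus and the order is br – r – fl.
Crossovers in the br–r interval produce the single-crossover classes fl br+ r and fl+ br r+ (39 + 31 = 70) plus the double crossovers (11).
RF(br–r) = (70 + 11) / 800 = 81/800 = 0.1013 → 10.1 centimorgans.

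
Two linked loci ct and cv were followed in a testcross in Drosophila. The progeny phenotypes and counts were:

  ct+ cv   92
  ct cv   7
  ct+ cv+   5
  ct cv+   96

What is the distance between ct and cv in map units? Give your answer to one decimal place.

6.0 map units

The two most frequent classes, ct+ cv (92) and ct cv+ (96), are the parental types, so the F1 was ct+ cv / ct cv+.
The recombinant classes are ct+ cv+ and ct cv: 5 + 7 = 12.
Recombination frequency = 12/200 = 0.0600 ≈ 6.0%, i.e. 6.0 map units.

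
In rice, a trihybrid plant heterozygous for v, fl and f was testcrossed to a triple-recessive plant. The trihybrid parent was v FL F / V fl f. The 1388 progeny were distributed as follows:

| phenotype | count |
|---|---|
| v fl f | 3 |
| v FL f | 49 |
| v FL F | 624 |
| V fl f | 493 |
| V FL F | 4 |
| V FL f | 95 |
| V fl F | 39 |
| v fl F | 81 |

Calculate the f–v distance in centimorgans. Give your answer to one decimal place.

The two rarest classes, V FL F and v fl f, are the double crossovers. Comparing them with the parentals, only the v allele has switched, so v is the middle locus and the order is f – v – fl.
Crossovers in the f–v interval produce the single-crossover classes v FL f and V fl F (49 + 39 = 88) plus the double crossovers (7).
RF(f–v) = (88 + 7) / 1388 = 95/1388 = 0.0684 → 6.8 centimorgans.

6.8 centimorgans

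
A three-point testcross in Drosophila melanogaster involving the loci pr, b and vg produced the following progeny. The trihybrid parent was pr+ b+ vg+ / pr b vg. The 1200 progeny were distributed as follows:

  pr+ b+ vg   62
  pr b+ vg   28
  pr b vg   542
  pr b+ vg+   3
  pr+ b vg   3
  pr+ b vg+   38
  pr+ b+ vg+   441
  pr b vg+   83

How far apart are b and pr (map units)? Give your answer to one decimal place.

The two rarest classes, pr b+ vg+ and pr+ b vg, are the double crossovers. Comparing them with the parentals, only the pr allele has switched, so pr is the middle locus and the order is b – pr – vg.
Crossovers in the b–pr interval produce the single-crossover classes pr+ b vg+ and pr b+ vg (38 + 28 = 66) plus the double crossovers (6).
RF(b–pr) = (66 + 6) / 1200 = 72/1200 = 0.0600 → 6.0 map units.

6.0 map units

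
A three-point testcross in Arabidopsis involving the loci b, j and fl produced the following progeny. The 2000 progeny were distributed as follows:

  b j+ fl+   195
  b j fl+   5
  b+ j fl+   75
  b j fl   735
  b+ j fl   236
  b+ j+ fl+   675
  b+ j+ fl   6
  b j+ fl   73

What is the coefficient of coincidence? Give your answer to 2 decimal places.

The two most frequent reciprocal classes, b+ j+ fl+ and b j fl, are the parental types, so the F1 was b+ j+ fl+ / b j fl.
The two rarest classes, b+ j+ fl and b j fl+, are the double crossovers. Comparing them with the parentals, only the fl allele has switched, so fl is the middle locus and the order is b – fl – j.
b–fl: (431 + 11)/2000 = 0.2210; fl–j: (148 + 11)/2000 = 0.0795.
Expected DCO frequency = 0.2210 × 0.0795 ≈ 0.01757; observed = 11/2000 ≈ 0.00550.
Coefficient of coincidence = 0.00550/0.01757 ≈ 0.31.

0.31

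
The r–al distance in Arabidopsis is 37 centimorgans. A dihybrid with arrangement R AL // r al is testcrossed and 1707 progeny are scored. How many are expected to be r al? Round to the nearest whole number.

A map distance of 37 centimorgans corresponds to a recombination frequency of 0.370.
The F1 is R AL / r al, so r al is a parental gamete class with expected frequency (1 − r)/2 = 0.630/2 = 0.3150.
Expected number = 0.3150 × 1707 = 537.71 ≈ 538.

538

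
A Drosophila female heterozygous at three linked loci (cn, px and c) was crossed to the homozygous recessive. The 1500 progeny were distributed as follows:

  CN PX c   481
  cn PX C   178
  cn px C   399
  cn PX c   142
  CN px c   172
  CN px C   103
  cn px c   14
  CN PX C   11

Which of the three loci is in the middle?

c

The two most frequent reciprocal classes, CN PX c and cn px C, are the parental types, so the F1 was CN PX c / cn px C.
The two rarest classes, CN PX C and cn px c, are the double crossovers. Comparing them with the parentals, only the c allele has switched, so c is the middle locus and the order is px – c – cn.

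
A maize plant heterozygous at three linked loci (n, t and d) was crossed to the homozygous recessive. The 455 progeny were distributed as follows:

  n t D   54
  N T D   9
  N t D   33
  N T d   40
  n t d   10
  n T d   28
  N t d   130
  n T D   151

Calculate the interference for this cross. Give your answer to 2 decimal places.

The two most frequent reciprocal classes, n T D and N t d, are the parental types, so the F1 was n T D / N t d.
The two rarest classes, N T D and n t d, are the double crossovers. Comparing them with the parentals, only the n allele has switched, so n is the middle locus and the order is t – n – d.
t–n: (94 + 19)/455 = 0.2484; n–d: (61 + 19)/455 = 0.1758.
Expected DCO frequency = 0.2484 × 0.1758 ≈ 0.04367; observed = 19/455 ≈ 0.04176.
Coefficient of coincidence = 0.04176/0.04367 ≈ 0.96; interference = 1 − 0.96 = 0.04.

0.04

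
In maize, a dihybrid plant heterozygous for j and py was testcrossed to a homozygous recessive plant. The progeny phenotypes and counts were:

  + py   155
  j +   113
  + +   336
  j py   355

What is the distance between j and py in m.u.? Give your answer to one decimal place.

27.9 m.u.

The two most frequent classes, + + (336) and j py (355), are the parental types, so the F1 was + + / j py.
The recombinant classes are + py and j +: 155 + 113 = 268.
Recombination frequency = 268/959 = 0.2795 ≈ 27.9%, i.e. 27.9 m.u.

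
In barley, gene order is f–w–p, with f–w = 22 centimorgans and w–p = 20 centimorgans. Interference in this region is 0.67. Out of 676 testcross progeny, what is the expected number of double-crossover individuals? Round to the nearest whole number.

Map distances give recombination frequencies of 0.220 and 0.200 for the two intervals.
With interference 0.67 (so coincidence = 0.33), expected double-crossover frequency = 0.220 × 0.200 × 0.33 = 0.01452.
Expected number = 0.01452 × 676 = 9.82 ≈ 10.

10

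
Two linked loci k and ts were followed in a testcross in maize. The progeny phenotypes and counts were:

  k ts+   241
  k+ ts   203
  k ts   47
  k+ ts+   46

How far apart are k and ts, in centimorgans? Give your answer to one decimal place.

The two most frequent classes, k+ ts (203) and k ts+ (241), are the parental types, so the F1 was k+ ts / k ts+.
The recombinant classes are k+ ts+ and k ts: 46 + 47 = 93.
Recombination frequency = 93/537 = 0.1732 ≈ 17.3%, i.e. 17.3 centimorgans.

17.3 centimorgans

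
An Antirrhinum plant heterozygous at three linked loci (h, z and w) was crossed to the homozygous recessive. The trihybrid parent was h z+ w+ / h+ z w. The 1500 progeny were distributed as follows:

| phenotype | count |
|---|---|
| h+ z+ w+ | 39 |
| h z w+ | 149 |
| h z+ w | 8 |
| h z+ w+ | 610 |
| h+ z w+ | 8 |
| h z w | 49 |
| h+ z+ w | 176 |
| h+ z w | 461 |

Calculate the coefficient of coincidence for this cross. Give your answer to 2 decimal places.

0.68

The two rarest classes, h z+ w and h+ z w+, are the double crossovers. Comparing them with the parentals, only the w allele has switched, so w is the middle locus and the order is h – w – z.
h–w: (88 + 16)/1500 = 0.0693; w–z: (325 + 16)/1500 = 0.2273.
Expected DCO frequency = 0.0693 × 0.2273 ≈ 0.01575; observed = 16/1500 ≈ 0.01067.
Coefficient of coincidence = 0.01067/0.01575 ≈ 0.68.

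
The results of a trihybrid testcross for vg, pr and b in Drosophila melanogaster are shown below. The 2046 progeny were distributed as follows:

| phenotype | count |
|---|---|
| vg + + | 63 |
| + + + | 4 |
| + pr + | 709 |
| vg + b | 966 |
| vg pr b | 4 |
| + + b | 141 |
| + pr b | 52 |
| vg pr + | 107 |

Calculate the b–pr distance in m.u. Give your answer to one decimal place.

The two most frequent reciprocal classes, + pr + and vg + b, are the parental types, so the F1 was + pr + / vg + b.
The two rarest classes, + + + and vg pr b, are the double crossovers. Comparing them with the parentals, only the pr allele has switched, so pr is the middle locus and the order is b – pr – vg.
Crossovers in the b–pr interval produce the single-crossover classes + pr b and vg + + (52 + 63 = 115) plus the double crossovers (8).
RF(b–pr) = (115 + 8) / 2046 = 123/2046 = 0.0601 → 6.0 m.u.

6.0 m.u.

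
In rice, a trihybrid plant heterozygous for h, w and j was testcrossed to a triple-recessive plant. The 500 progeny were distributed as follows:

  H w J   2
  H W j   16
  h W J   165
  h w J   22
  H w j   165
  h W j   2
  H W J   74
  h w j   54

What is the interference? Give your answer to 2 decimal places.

0.64

The two most frequent reciprocal classes, h W J and H w j, are the parental types, so the F1 was h W J / H w j.
The two rarest classes, h W j and H w J, are the double crossovers. Comparing them with the parentals, only the j allele has switched, so j is the middle locus and the order is h – j – w.
h–j: (128 + 4)/500 = 0.2640; j–w: (38 + 4)/500 = 0.0840.
Expected DCO frequency = 0.2640 × 0.0840 ≈ 0.02218; observed = 4/500 ≈ 0.00800.
Coefficient of coincidence = 0.00800/0.02218 ≈ 0.36; interference = 1 − 0.36 = 0.64.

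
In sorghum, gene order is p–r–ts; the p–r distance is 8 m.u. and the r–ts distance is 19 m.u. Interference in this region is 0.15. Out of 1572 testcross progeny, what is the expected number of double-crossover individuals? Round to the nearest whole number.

Map distances give recombination frequencies of 0.080 and 0.190 for the two intervals.
With interference 0.15 (so coincidence = 0.85), expected double-crossover frequency = 0.080 × 0.190 × 0.85 = 0.01292.
Expected number = 0.01292 × 1572 = 20.31 ≈ 20.

20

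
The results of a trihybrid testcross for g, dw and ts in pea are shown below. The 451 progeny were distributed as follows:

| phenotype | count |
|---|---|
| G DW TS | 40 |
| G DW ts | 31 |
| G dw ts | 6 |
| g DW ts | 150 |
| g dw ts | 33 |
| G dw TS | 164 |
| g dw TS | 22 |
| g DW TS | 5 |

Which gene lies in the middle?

The two most frequent reciprocal classes, g DW ts and G dw TS, are the parental types, so the F1 was g DW ts / G dw TS.
The two rarest classes, g DW TS and G dw ts, are the double crossovers. Comparing them with the parentals, only the ts allele has switched, so ts is the middle locus and the order is dw – ts – g.

ts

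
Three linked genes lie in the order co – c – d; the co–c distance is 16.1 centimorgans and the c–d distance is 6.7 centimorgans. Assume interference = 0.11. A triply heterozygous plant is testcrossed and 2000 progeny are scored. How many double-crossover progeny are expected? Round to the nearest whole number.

19

Map distances give recombination frequencies of 0.161 and 0.067 for the two intervals.
With interference 0.11 (so coincidence = 0.89), expected double-crossover frequency = 0.161 × 0.067 × 0.89 = 0.00960.
Expected number = 0.00960 × 2000 = 19.20 ≈ 19.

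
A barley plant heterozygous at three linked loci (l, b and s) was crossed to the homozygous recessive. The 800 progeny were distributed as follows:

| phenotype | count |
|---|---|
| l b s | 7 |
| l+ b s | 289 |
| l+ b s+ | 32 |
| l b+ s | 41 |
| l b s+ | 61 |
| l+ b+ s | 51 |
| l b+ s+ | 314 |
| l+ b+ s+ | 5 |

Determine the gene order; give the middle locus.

The two most frequent reciprocal classes, l b+ s+ and l+ b s, are the parental types, so the F1 was l b+ s+ / l+ b s.
The two rarest classes, l+ b+ s+ and l b s, are the double crossovers. Comparing them with the parentals, only the l allele has switched, so l is the middle locus and the order is b – l – s.

l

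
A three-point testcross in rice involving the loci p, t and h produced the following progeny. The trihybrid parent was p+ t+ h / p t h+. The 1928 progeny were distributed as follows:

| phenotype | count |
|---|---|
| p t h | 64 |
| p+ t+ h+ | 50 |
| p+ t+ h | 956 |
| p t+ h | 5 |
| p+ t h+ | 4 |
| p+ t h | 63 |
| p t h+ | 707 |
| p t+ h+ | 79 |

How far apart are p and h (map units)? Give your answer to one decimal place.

6.4 map units

The two rarest classes, p t+ h and p+ t h+, are the double crossovers. Comparing them with the parentals, only the p allele has switched, so p is the middle locus and the order is h – p – t.
Crossovers in the h–p interval produce the single-crossover classes p+ t+ h+ and p t h (50 + 64 = 114) plus the double crossovers (9).
RF(h–p) = (114 + 9) / 1928 = 123/1928 = 0.0638 → 6.4 map units.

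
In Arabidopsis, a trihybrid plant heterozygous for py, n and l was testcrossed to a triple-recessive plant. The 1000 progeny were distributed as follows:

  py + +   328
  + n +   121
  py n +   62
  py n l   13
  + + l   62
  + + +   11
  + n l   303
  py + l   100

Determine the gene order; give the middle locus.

py

The two most frequent reciprocal classes, + n l and py + +, are the parental types, so the F1 was + n l / py + +.
The two rarest classes, py n l and + + +, are the double crossovers. Comparing them with the parentals, only the py allele has switched, so py is the middle locus and the order is n – py – l.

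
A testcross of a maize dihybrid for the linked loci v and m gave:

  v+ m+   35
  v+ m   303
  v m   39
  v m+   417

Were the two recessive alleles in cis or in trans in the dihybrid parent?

trans

The two most frequent classes are v+ m (303) and v m+ (417); these are the parental (non-recombinant) types.
So the F1 carried v+ m on one chromosome and v m+ on the other — the recessive alleles are on opposite chromosomes (trans / repulsion).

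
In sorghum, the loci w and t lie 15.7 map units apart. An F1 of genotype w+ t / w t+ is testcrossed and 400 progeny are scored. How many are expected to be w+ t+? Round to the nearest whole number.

31

A map distance of 15.7 map units corresponds to a recombination frequency of 0.157.
The F1 is w+ t / w t+, so w+ t+ is a recombinant gamete class with expected frequency r/2 = 0.157/2 = 0.0785.
Expected number = 0.0785 × 400 = 31.40 ≈ 31.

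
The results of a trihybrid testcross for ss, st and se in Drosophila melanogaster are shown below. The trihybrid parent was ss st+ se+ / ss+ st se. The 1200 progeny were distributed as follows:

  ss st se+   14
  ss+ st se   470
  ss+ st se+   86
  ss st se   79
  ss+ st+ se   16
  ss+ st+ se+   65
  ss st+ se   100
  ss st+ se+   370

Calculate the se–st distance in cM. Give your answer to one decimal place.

The two rarest classes, ss st se+ and ss+ st+ se, are the double crossovers. Comparing them with the parentals, only the st allele has switched, so st is the middle locus and the order is se – st – ss.
Crossovers in the se–st interval produce the single-crossover classes ss st+ se and ss+ st se+ (100 + 86 = 186) plus the double crossovers (30).
RF(se–st) = (186 + 30) / 1200 = 216/1200 = 0.1800 → 18.0 cM.

18.0 cM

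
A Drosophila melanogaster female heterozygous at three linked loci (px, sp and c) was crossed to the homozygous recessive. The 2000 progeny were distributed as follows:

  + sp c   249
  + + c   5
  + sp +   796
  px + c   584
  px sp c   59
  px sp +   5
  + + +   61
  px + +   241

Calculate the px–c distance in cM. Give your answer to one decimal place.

25.0 cM

The two most frequent reciprocal classes, + sp + and px + c, are the parental types, so the F1 was + sp + / px + c.
The two rarest classes, px sp + and + + c, are the double crossovers. Comparing them with the parentals, only the px allele has switched, so px is the middle locus and the order is c – px – sp.
Crossovers in the c–px interval produce the single-crossover classes + sp c and px + + (249 + 241 = 490) plus the double crossovers (10).
RF(c–px) = (490 + 10) / 2000 = 500/2000 = 0.2500 → 25.0 cM.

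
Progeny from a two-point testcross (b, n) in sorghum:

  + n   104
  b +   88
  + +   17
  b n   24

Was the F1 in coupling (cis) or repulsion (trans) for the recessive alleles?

The two most frequent classes are + n (104) and b + (88); these are the parental (non-recombinant) types.
So the F1 carried + n on one chromosome and b + on the other — the recessive alleles are on opposite chromosomes (trans / repulsion).

trans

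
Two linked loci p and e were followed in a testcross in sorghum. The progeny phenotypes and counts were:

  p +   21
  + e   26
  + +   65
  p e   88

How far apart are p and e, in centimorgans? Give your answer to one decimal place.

23.5 centimorgans

The two most frequent classes, + + (65) and p e (88), are the parental types, so the F1 was + + / p e.
The recombinant classes are + e and p +: 26 + 21 = 47.
Recombination frequency = 47/200 = 0.2350 ≈ 23.5%, i.e. 23.5 centimorgans.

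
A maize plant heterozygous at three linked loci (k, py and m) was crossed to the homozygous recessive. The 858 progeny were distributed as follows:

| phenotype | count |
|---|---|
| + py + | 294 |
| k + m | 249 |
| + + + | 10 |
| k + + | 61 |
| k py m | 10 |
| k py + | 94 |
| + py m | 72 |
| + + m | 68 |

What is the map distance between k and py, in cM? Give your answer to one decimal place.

21.2 cM

The two most frequent reciprocal classes, k + m and + py +, are the parental types, so the F1 was k + m / + py +.
The two rarest classes, k py m and + + +, are the double crossovers. Comparing them with the parentals, only the py allele has switched, so py is the middle locus and the order is k – py – m.
Crossovers in the k–py interval produce the single-crossover classes + + m and k py + (68 + 94 = 162) plus the double crossovers (20).
RF(k–py) = (162 + 20) / 858 = 182/858 = 0.2121 → 21.2 cM.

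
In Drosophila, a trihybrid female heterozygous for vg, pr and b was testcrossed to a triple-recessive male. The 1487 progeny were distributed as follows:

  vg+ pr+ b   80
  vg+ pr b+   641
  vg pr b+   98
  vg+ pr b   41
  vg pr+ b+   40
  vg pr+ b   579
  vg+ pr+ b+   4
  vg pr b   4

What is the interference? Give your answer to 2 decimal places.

The two most frequent reciprocal classes, vg pr+ b and vg+ pr b+, are the parental types, so the F1 was vg pr+ b / vg+ pr b+.
The two rarest classes, vg pr b and vg+ pr+ b+, are the double crossovers. Comparing them with the parentals, only the pr allele has switched, so pr is the middle locus and the order is vg – pr – b.
vg–pr: (178 + 8)/1487 = 0.1251; pr–b: (81 + 8)/1487 = 0.0599.
Expected DCO frequency = 0.1251 × 0.0599 ≈ 0.00749; observed = 8/1487 ≈ 0.00538.
Coefficient of coincidence = 0.00538/0.00749 ≈ 0.72; interference = 1 − 0.72 = 0.28.

0.28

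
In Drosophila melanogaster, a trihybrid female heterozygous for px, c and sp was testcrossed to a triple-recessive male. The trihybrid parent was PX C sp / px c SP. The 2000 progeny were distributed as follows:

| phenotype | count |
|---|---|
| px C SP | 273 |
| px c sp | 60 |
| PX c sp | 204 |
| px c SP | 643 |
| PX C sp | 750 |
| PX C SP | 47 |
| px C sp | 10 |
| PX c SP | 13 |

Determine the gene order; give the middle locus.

The two rarest classes, px C sp and PX c SP, are the double crossovers. Comparing them with the parentals, only the px allele has switched, so px is the middle locus and the order is c – px – sp.

px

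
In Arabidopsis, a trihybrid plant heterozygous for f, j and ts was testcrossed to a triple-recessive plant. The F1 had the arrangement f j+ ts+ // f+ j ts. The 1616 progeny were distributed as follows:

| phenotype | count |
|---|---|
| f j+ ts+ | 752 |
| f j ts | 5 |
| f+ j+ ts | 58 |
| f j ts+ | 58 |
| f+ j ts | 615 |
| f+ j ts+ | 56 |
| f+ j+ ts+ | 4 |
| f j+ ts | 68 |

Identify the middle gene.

The two rarest classes, f+ j+ ts+ and f j ts, are the double crossovers. Comparing them with the parentals, only the f allele has switched, so f is the middle locus and the order is j – f – ts.

f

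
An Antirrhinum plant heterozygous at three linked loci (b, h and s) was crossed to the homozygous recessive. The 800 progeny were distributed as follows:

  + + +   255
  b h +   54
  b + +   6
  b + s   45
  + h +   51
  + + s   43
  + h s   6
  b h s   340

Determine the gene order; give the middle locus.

The two most frequent reciprocal classes, b h s and + + +, are the parental types, so the F1 was b h s / + + +.
The two rarest classes, + h s and b + +, are the double crossovers. Comparing them with the parentals, only the b allele has switched, so b is the middle locus and the order is h – b – s.

b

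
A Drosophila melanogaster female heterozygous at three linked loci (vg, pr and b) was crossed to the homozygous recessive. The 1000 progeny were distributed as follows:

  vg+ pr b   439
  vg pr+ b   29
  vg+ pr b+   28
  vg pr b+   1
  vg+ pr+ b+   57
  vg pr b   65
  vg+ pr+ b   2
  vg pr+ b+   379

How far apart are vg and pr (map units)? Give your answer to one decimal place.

12.5 map units

The two most frequent reciprocal classes, vg+ pr b and vg pr+ b+, are the parental types, so the F1 was vg+ pr b / vg pr+ b+.
The two rarest classes, vg+ pr+ b and vg pr b+, are the double crossovers. Comparing them with the parentals, only the pr allele has switched, so pr is the middle locus and the order is vg – pr – b.
Crossovers in the vg–pr interval produce the single-crossover classes vg pr b and vg+ pr+ b+ (65 + 57 = 122) plus the double crossovers (3).
RF(vg–pr) = (122 + 3) / 1000 = 125/1000 = 0.1250 → 12.5 map units.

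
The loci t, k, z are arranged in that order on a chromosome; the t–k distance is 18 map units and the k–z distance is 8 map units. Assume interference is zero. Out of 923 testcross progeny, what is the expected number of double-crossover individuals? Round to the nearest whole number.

Map distances give recombination frequencies of 0.180 and 0.080 for the two intervals.
With no interference, expected double-crossover frequency = 0.180 × 0.080 = 0.01440.
Expected number = 0.01440 × 923 = 13.29 ≈ 13.

13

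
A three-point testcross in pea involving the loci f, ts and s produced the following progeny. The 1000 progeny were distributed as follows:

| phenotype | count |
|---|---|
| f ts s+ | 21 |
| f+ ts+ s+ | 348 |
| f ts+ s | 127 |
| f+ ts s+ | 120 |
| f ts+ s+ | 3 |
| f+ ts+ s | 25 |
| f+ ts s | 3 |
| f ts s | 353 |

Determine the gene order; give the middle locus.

The two most frequent reciprocal classes, f ts s and f+ ts+ s+, are the parental types, so the F1 was f ts s / f+ ts+ s+.
The two rarest classes, f+ ts s and f ts+ s+, are the double crossovers. Comparing them with the parentals, only the f allele has switched, so f is the middle locus and the order is ts – f – s.

f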